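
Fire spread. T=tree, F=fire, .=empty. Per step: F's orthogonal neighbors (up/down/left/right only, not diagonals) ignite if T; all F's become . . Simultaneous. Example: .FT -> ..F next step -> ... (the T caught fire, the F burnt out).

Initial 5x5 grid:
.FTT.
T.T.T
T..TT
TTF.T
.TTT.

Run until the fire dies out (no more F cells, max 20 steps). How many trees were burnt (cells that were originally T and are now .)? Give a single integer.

Answer: 10

Derivation:
Step 1: +3 fires, +2 burnt (F count now 3)
Step 2: +5 fires, +3 burnt (F count now 5)
Step 3: +1 fires, +5 burnt (F count now 1)
Step 4: +1 fires, +1 burnt (F count now 1)
Step 5: +0 fires, +1 burnt (F count now 0)
Fire out after step 5
Initially T: 14, now '.': 21
Total burnt (originally-T cells now '.'): 10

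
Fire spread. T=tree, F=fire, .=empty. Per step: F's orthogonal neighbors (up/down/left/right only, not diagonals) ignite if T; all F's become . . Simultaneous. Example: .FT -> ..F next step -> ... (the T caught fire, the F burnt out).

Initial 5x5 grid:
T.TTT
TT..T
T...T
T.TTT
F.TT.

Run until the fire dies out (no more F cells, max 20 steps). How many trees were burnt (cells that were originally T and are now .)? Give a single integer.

Answer: 5

Derivation:
Step 1: +1 fires, +1 burnt (F count now 1)
Step 2: +1 fires, +1 burnt (F count now 1)
Step 3: +1 fires, +1 burnt (F count now 1)
Step 4: +2 fires, +1 burnt (F count now 2)
Step 5: +0 fires, +2 burnt (F count now 0)
Fire out after step 5
Initially T: 15, now '.': 15
Total burnt (originally-T cells now '.'): 5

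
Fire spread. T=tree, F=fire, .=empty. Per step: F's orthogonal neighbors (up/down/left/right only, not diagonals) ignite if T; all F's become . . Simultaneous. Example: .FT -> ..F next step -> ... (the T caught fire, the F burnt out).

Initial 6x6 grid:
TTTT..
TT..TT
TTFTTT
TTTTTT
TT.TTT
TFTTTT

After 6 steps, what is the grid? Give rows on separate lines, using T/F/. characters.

Step 1: 6 trees catch fire, 2 burn out
  TTTT..
  TT..TT
  TF.FTT
  TTFTTT
  TF.TTT
  F.FTTT
Step 2: 7 trees catch fire, 6 burn out
  TTTT..
  TF..TT
  F...FT
  TF.FTT
  F..TTT
  ...FTT
Step 3: 8 trees catch fire, 7 burn out
  TFTT..
  F...FT
  .....F
  F...FT
  ...FTT
  ....FT
Step 4: 6 trees catch fire, 8 burn out
  F.FT..
  .....F
  ......
  .....F
  ....FT
  .....F
Step 5: 2 trees catch fire, 6 burn out
  ...F..
  ......
  ......
  ......
  .....F
  ......
Step 6: 0 trees catch fire, 2 burn out
  ......
  ......
  ......
  ......
  ......
  ......

......
......
......
......
......
......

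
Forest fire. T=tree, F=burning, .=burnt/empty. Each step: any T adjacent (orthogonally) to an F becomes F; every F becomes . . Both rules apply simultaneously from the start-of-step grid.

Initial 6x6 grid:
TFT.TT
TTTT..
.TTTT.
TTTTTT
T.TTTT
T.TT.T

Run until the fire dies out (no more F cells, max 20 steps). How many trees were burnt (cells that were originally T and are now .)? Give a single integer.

Answer: 25

Derivation:
Step 1: +3 fires, +1 burnt (F count now 3)
Step 2: +3 fires, +3 burnt (F count now 3)
Step 3: +3 fires, +3 burnt (F count now 3)
Step 4: +3 fires, +3 burnt (F count now 3)
Step 5: +4 fires, +3 burnt (F count now 4)
Step 6: +4 fires, +4 burnt (F count now 4)
Step 7: +3 fires, +4 burnt (F count now 3)
Step 8: +1 fires, +3 burnt (F count now 1)
Step 9: +1 fires, +1 burnt (F count now 1)
Step 10: +0 fires, +1 burnt (F count now 0)
Fire out after step 10
Initially T: 27, now '.': 34
Total burnt (originally-T cells now '.'): 25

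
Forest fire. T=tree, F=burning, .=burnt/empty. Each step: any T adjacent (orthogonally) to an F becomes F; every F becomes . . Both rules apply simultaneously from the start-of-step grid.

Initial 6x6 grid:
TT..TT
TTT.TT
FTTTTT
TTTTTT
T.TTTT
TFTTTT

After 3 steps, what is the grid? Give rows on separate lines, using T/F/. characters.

Step 1: 5 trees catch fire, 2 burn out
  TT..TT
  FTT.TT
  .FTTTT
  FTTTTT
  T.TTTT
  F.FTTT
Step 2: 7 trees catch fire, 5 burn out
  FT..TT
  .FT.TT
  ..FTTT
  .FTTTT
  F.FTTT
  ...FTT
Step 3: 6 trees catch fire, 7 burn out
  .F..TT
  ..F.TT
  ...FTT
  ..FTTT
  ...FTT
  ....FT

.F..TT
..F.TT
...FTT
..FTTT
...FTT
....FT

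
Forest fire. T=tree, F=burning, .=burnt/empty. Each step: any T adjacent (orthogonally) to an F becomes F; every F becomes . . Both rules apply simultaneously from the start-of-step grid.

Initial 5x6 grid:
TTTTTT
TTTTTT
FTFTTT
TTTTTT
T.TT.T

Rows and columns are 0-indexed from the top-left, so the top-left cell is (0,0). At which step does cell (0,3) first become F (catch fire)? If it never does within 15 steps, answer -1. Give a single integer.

Step 1: cell (0,3)='T' (+6 fires, +2 burnt)
Step 2: cell (0,3)='T' (+9 fires, +6 burnt)
Step 3: cell (0,3)='F' (+6 fires, +9 burnt)
  -> target ignites at step 3
Step 4: cell (0,3)='.' (+3 fires, +6 burnt)
Step 5: cell (0,3)='.' (+2 fires, +3 burnt)
Step 6: cell (0,3)='.' (+0 fires, +2 burnt)
  fire out at step 6

3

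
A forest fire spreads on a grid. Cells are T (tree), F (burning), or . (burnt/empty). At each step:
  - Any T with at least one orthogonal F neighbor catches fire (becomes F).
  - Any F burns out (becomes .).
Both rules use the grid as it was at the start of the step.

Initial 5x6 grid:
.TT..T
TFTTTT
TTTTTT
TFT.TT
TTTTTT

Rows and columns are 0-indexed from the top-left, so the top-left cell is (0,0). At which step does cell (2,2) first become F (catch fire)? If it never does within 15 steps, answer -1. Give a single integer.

Step 1: cell (2,2)='T' (+7 fires, +2 burnt)
Step 2: cell (2,2)='F' (+6 fires, +7 burnt)
  -> target ignites at step 2
Step 3: cell (2,2)='.' (+3 fires, +6 burnt)
Step 4: cell (2,2)='.' (+3 fires, +3 burnt)
Step 5: cell (2,2)='.' (+4 fires, +3 burnt)
Step 6: cell (2,2)='.' (+1 fires, +4 burnt)
Step 7: cell (2,2)='.' (+0 fires, +1 burnt)
  fire out at step 7

2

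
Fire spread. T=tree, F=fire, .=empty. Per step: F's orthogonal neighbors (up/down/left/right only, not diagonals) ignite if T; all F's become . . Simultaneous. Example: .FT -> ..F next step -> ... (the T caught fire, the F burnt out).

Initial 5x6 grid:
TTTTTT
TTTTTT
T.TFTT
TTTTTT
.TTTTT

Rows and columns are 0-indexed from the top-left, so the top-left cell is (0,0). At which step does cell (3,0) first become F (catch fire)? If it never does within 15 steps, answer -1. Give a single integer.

Step 1: cell (3,0)='T' (+4 fires, +1 burnt)
Step 2: cell (3,0)='T' (+7 fires, +4 burnt)
Step 3: cell (3,0)='T' (+8 fires, +7 burnt)
Step 4: cell (3,0)='F' (+6 fires, +8 burnt)
  -> target ignites at step 4
Step 5: cell (3,0)='.' (+2 fires, +6 burnt)
Step 6: cell (3,0)='.' (+0 fires, +2 burnt)
  fire out at step 6

4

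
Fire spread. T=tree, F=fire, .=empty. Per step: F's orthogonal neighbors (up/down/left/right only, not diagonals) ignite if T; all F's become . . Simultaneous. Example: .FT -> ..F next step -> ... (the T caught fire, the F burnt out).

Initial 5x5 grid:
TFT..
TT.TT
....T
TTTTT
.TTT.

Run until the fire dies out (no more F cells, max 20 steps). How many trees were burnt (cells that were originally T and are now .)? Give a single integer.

Answer: 4

Derivation:
Step 1: +3 fires, +1 burnt (F count now 3)
Step 2: +1 fires, +3 burnt (F count now 1)
Step 3: +0 fires, +1 burnt (F count now 0)
Fire out after step 3
Initially T: 15, now '.': 14
Total burnt (originally-T cells now '.'): 4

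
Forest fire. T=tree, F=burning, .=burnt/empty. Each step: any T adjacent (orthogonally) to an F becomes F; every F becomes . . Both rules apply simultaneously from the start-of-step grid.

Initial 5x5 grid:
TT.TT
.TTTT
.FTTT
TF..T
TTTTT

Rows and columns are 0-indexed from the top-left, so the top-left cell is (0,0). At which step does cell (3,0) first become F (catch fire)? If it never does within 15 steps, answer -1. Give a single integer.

Step 1: cell (3,0)='F' (+4 fires, +2 burnt)
  -> target ignites at step 1
Step 2: cell (3,0)='.' (+5 fires, +4 burnt)
Step 3: cell (3,0)='.' (+4 fires, +5 burnt)
Step 4: cell (3,0)='.' (+4 fires, +4 burnt)
Step 5: cell (3,0)='.' (+1 fires, +4 burnt)
Step 6: cell (3,0)='.' (+0 fires, +1 burnt)
  fire out at step 6

1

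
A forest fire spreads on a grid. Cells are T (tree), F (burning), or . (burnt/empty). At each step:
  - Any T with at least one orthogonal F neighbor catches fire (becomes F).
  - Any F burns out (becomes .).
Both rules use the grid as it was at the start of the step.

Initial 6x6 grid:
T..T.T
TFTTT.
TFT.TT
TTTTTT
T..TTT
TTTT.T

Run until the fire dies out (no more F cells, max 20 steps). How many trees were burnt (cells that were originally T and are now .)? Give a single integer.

Step 1: +5 fires, +2 burnt (F count now 5)
Step 2: +4 fires, +5 burnt (F count now 4)
Step 3: +4 fires, +4 burnt (F count now 4)
Step 4: +4 fires, +4 burnt (F count now 4)
Step 5: +5 fires, +4 burnt (F count now 5)
Step 6: +2 fires, +5 burnt (F count now 2)
Step 7: +1 fires, +2 burnt (F count now 1)
Step 8: +0 fires, +1 burnt (F count now 0)
Fire out after step 8
Initially T: 26, now '.': 35
Total burnt (originally-T cells now '.'): 25

Answer: 25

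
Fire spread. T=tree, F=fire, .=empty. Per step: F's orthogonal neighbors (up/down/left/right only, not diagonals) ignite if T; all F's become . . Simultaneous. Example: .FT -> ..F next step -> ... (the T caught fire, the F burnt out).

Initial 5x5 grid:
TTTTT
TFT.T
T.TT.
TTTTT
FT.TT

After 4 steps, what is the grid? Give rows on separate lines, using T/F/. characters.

Step 1: 5 trees catch fire, 2 burn out
  TFTTT
  F.F.T
  T.TT.
  FTTTT
  .F.TT
Step 2: 5 trees catch fire, 5 burn out
  F.FTT
  ....T
  F.FT.
  .FTTT
  ...TT
Step 3: 3 trees catch fire, 5 burn out
  ...FT
  ....T
  ...F.
  ..FTT
  ...TT
Step 4: 2 trees catch fire, 3 burn out
  ....F
  ....T
  .....
  ...FT
  ...TT

....F
....T
.....
...FT
...TT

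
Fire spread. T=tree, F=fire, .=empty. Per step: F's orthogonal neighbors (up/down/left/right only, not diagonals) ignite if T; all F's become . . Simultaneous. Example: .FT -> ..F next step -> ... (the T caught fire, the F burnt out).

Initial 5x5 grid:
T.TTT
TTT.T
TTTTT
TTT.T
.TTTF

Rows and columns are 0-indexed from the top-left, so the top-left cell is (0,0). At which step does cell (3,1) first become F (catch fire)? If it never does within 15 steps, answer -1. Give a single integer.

Step 1: cell (3,1)='T' (+2 fires, +1 burnt)
Step 2: cell (3,1)='T' (+2 fires, +2 burnt)
Step 3: cell (3,1)='T' (+4 fires, +2 burnt)
Step 4: cell (3,1)='F' (+3 fires, +4 burnt)
  -> target ignites at step 4
Step 5: cell (3,1)='.' (+4 fires, +3 burnt)
Step 6: cell (3,1)='.' (+3 fires, +4 burnt)
Step 7: cell (3,1)='.' (+1 fires, +3 burnt)
Step 8: cell (3,1)='.' (+1 fires, +1 burnt)
Step 9: cell (3,1)='.' (+0 fires, +1 burnt)
  fire out at step 9

4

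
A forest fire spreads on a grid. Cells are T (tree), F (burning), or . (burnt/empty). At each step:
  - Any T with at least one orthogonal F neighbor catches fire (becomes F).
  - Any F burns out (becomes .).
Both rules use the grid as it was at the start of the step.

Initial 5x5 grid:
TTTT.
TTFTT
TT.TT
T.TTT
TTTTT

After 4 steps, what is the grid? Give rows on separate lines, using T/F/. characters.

Step 1: 3 trees catch fire, 1 burn out
  TTFT.
  TF.FT
  TT.TT
  T.TTT
  TTTTT
Step 2: 6 trees catch fire, 3 burn out
  TF.F.
  F...F
  TF.FT
  T.TTT
  TTTTT
Step 3: 4 trees catch fire, 6 burn out
  F....
  .....
  F...F
  T.TFT
  TTTTT
Step 4: 4 trees catch fire, 4 burn out
  .....
  .....
  .....
  F.F.F
  TTTFT

.....
.....
.....
F.F.F
TTTFT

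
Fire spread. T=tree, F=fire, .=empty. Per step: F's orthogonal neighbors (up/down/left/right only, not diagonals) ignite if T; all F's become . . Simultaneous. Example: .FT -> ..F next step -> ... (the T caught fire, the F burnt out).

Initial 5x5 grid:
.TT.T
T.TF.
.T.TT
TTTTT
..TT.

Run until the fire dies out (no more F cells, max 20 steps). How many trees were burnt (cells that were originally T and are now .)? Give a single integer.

Step 1: +2 fires, +1 burnt (F count now 2)
Step 2: +3 fires, +2 burnt (F count now 3)
Step 3: +4 fires, +3 burnt (F count now 4)
Step 4: +2 fires, +4 burnt (F count now 2)
Step 5: +2 fires, +2 burnt (F count now 2)
Step 6: +0 fires, +2 burnt (F count now 0)
Fire out after step 6
Initially T: 15, now '.': 23
Total burnt (originally-T cells now '.'): 13

Answer: 13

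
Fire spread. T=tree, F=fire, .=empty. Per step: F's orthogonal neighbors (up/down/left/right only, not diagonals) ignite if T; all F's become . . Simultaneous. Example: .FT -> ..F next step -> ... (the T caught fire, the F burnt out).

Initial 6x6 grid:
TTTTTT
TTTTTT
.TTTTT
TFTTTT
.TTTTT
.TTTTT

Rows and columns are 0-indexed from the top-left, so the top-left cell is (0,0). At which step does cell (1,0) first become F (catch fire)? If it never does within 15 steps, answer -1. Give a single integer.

Step 1: cell (1,0)='T' (+4 fires, +1 burnt)
Step 2: cell (1,0)='T' (+5 fires, +4 burnt)
Step 3: cell (1,0)='F' (+7 fires, +5 burnt)
  -> target ignites at step 3
Step 4: cell (1,0)='.' (+7 fires, +7 burnt)
Step 5: cell (1,0)='.' (+5 fires, +7 burnt)
Step 6: cell (1,0)='.' (+3 fires, +5 burnt)
Step 7: cell (1,0)='.' (+1 fires, +3 burnt)
Step 8: cell (1,0)='.' (+0 fires, +1 burnt)
  fire out at step 8

3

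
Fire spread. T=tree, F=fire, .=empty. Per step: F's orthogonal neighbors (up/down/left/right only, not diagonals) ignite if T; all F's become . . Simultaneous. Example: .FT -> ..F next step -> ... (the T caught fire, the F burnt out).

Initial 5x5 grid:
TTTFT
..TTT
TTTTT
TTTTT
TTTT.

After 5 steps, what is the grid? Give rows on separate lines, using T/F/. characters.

Step 1: 3 trees catch fire, 1 burn out
  TTF.F
  ..TFT
  TTTTT
  TTTTT
  TTTT.
Step 2: 4 trees catch fire, 3 burn out
  TF...
  ..F.F
  TTTFT
  TTTTT
  TTTT.
Step 3: 4 trees catch fire, 4 burn out
  F....
  .....
  TTF.F
  TTTFT
  TTTT.
Step 4: 4 trees catch fire, 4 burn out
  .....
  .....
  TF...
  TTF.F
  TTTF.
Step 5: 3 trees catch fire, 4 burn out
  .....
  .....
  F....
  TF...
  TTF..

.....
.....
F....
TF...
TTF..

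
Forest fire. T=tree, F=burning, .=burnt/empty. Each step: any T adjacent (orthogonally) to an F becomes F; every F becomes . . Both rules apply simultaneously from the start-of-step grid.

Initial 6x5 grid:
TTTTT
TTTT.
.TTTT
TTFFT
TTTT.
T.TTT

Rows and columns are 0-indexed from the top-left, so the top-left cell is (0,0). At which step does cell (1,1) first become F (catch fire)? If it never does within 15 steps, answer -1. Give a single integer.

Step 1: cell (1,1)='T' (+6 fires, +2 burnt)
Step 2: cell (1,1)='T' (+8 fires, +6 burnt)
Step 3: cell (1,1)='F' (+5 fires, +8 burnt)
  -> target ignites at step 3
Step 4: cell (1,1)='.' (+4 fires, +5 burnt)
Step 5: cell (1,1)='.' (+1 fires, +4 burnt)
Step 6: cell (1,1)='.' (+0 fires, +1 burnt)
  fire out at step 6

3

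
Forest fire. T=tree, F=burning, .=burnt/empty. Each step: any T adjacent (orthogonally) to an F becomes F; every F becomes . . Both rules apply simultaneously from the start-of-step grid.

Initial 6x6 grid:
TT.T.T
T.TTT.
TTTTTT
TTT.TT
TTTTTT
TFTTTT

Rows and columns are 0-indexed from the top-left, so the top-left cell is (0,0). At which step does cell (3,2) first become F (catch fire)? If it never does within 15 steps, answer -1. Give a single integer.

Step 1: cell (3,2)='T' (+3 fires, +1 burnt)
Step 2: cell (3,2)='T' (+4 fires, +3 burnt)
Step 3: cell (3,2)='F' (+5 fires, +4 burnt)
  -> target ignites at step 3
Step 4: cell (3,2)='.' (+4 fires, +5 burnt)
Step 5: cell (3,2)='.' (+5 fires, +4 burnt)
Step 6: cell (3,2)='.' (+4 fires, +5 burnt)
Step 7: cell (3,2)='.' (+4 fires, +4 burnt)
Step 8: cell (3,2)='.' (+0 fires, +4 burnt)
  fire out at step 8

3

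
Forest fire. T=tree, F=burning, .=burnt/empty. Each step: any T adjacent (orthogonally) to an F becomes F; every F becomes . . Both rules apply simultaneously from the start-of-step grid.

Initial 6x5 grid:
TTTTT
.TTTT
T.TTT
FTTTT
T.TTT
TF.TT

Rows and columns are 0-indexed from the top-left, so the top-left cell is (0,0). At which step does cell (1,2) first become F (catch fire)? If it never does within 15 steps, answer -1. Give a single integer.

Step 1: cell (1,2)='T' (+4 fires, +2 burnt)
Step 2: cell (1,2)='T' (+1 fires, +4 burnt)
Step 3: cell (1,2)='T' (+3 fires, +1 burnt)
Step 4: cell (1,2)='F' (+4 fires, +3 burnt)
  -> target ignites at step 4
Step 5: cell (1,2)='.' (+6 fires, +4 burnt)
Step 6: cell (1,2)='.' (+4 fires, +6 burnt)
Step 7: cell (1,2)='.' (+2 fires, +4 burnt)
Step 8: cell (1,2)='.' (+0 fires, +2 burnt)
  fire out at step 8

4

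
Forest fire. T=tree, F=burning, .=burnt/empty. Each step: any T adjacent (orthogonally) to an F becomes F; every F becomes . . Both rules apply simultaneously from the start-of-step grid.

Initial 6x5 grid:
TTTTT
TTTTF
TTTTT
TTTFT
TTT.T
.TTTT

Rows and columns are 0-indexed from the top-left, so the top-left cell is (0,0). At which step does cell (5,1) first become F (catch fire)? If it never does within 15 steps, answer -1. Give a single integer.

Step 1: cell (5,1)='T' (+6 fires, +2 burnt)
Step 2: cell (5,1)='T' (+6 fires, +6 burnt)
Step 3: cell (5,1)='T' (+7 fires, +6 burnt)
Step 4: cell (5,1)='F' (+6 fires, +7 burnt)
  -> target ignites at step 4
Step 5: cell (5,1)='.' (+1 fires, +6 burnt)
Step 6: cell (5,1)='.' (+0 fires, +1 burnt)
  fire out at step 6

4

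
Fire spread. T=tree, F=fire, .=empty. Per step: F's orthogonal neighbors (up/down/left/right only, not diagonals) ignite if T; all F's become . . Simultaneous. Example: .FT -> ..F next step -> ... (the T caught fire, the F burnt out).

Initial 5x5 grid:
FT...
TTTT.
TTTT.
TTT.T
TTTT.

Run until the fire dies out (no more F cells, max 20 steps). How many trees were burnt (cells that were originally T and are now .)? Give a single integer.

Answer: 16

Derivation:
Step 1: +2 fires, +1 burnt (F count now 2)
Step 2: +2 fires, +2 burnt (F count now 2)
Step 3: +3 fires, +2 burnt (F count now 3)
Step 4: +4 fires, +3 burnt (F count now 4)
Step 5: +3 fires, +4 burnt (F count now 3)
Step 6: +1 fires, +3 burnt (F count now 1)
Step 7: +1 fires, +1 burnt (F count now 1)
Step 8: +0 fires, +1 burnt (F count now 0)
Fire out after step 8
Initially T: 17, now '.': 24
Total burnt (originally-T cells now '.'): 16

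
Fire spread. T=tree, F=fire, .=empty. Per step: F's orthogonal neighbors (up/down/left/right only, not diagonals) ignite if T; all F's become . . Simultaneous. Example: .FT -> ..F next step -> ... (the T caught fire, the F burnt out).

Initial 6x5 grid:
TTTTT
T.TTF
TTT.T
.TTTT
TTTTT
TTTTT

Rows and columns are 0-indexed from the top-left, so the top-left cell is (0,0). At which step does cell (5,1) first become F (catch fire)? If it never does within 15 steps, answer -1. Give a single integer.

Step 1: cell (5,1)='T' (+3 fires, +1 burnt)
Step 2: cell (5,1)='T' (+3 fires, +3 burnt)
Step 3: cell (5,1)='T' (+4 fires, +3 burnt)
Step 4: cell (5,1)='T' (+5 fires, +4 burnt)
Step 5: cell (5,1)='T' (+5 fires, +5 burnt)
Step 6: cell (5,1)='T' (+3 fires, +5 burnt)
Step 7: cell (5,1)='F' (+2 fires, +3 burnt)
  -> target ignites at step 7
Step 8: cell (5,1)='.' (+1 fires, +2 burnt)
Step 9: cell (5,1)='.' (+0 fires, +1 burnt)
  fire out at step 9

7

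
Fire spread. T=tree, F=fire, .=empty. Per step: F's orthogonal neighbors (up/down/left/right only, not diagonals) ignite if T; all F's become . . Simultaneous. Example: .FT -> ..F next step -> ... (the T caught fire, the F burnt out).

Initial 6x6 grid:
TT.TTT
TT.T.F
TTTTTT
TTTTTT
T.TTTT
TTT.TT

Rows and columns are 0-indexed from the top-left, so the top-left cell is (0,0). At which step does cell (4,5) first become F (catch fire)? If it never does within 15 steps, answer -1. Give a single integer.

Step 1: cell (4,5)='T' (+2 fires, +1 burnt)
Step 2: cell (4,5)='T' (+3 fires, +2 burnt)
Step 3: cell (4,5)='F' (+4 fires, +3 burnt)
  -> target ignites at step 3
Step 4: cell (4,5)='.' (+5 fires, +4 burnt)
Step 5: cell (4,5)='.' (+4 fires, +5 burnt)
Step 6: cell (4,5)='.' (+4 fires, +4 burnt)
Step 7: cell (4,5)='.' (+4 fires, +4 burnt)
Step 8: cell (4,5)='.' (+3 fires, +4 burnt)
Step 9: cell (4,5)='.' (+1 fires, +3 burnt)
Step 10: cell (4,5)='.' (+0 fires, +1 burnt)
  fire out at step 10

3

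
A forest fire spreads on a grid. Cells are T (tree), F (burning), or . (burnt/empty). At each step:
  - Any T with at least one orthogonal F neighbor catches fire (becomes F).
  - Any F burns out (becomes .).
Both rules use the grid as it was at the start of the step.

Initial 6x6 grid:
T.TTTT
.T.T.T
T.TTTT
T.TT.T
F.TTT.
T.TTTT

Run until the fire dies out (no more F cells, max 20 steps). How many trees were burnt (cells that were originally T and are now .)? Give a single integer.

Step 1: +2 fires, +1 burnt (F count now 2)
Step 2: +1 fires, +2 burnt (F count now 1)
Step 3: +0 fires, +1 burnt (F count now 0)
Fire out after step 3
Initially T: 25, now '.': 14
Total burnt (originally-T cells now '.'): 3

Answer: 3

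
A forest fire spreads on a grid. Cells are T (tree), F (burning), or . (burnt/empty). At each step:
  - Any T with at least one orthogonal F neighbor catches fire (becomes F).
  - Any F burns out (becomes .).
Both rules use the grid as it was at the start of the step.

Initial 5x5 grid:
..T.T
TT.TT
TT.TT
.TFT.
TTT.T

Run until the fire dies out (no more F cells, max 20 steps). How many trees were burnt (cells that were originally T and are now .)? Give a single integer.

Step 1: +3 fires, +1 burnt (F count now 3)
Step 2: +3 fires, +3 burnt (F count now 3)
Step 3: +5 fires, +3 burnt (F count now 5)
Step 4: +2 fires, +5 burnt (F count now 2)
Step 5: +1 fires, +2 burnt (F count now 1)
Step 6: +0 fires, +1 burnt (F count now 0)
Fire out after step 6
Initially T: 16, now '.': 23
Total burnt (originally-T cells now '.'): 14

Answer: 14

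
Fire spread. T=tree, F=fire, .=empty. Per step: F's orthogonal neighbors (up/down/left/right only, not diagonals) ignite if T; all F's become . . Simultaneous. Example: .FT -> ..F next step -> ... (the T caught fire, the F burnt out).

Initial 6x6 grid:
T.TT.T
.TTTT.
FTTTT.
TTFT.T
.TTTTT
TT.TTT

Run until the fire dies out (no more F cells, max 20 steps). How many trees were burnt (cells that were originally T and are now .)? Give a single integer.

Answer: 24

Derivation:
Step 1: +6 fires, +2 burnt (F count now 6)
Step 2: +5 fires, +6 burnt (F count now 5)
Step 3: +6 fires, +5 burnt (F count now 6)
Step 4: +5 fires, +6 burnt (F count now 5)
Step 5: +2 fires, +5 burnt (F count now 2)
Step 6: +0 fires, +2 burnt (F count now 0)
Fire out after step 6
Initially T: 26, now '.': 34
Total burnt (originally-T cells now '.'): 24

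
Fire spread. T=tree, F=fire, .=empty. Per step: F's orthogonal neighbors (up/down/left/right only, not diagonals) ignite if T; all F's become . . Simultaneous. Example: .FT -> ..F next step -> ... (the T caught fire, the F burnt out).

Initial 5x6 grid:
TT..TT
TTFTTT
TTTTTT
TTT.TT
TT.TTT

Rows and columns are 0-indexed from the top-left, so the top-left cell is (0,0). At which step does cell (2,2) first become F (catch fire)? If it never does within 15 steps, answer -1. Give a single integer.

Step 1: cell (2,2)='F' (+3 fires, +1 burnt)
  -> target ignites at step 1
Step 2: cell (2,2)='.' (+6 fires, +3 burnt)
Step 3: cell (2,2)='.' (+6 fires, +6 burnt)
Step 4: cell (2,2)='.' (+5 fires, +6 burnt)
Step 5: cell (2,2)='.' (+3 fires, +5 burnt)
Step 6: cell (2,2)='.' (+2 fires, +3 burnt)
Step 7: cell (2,2)='.' (+0 fires, +2 burnt)
  fire out at step 7

1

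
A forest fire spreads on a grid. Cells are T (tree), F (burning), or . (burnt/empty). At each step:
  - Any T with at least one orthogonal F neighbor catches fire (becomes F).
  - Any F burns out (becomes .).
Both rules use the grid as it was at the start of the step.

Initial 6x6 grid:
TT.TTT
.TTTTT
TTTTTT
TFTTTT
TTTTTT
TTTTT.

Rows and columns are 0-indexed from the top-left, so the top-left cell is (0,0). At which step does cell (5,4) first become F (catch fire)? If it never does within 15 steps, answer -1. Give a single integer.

Step 1: cell (5,4)='T' (+4 fires, +1 burnt)
Step 2: cell (5,4)='T' (+7 fires, +4 burnt)
Step 3: cell (5,4)='T' (+7 fires, +7 burnt)
Step 4: cell (5,4)='T' (+6 fires, +7 burnt)
Step 5: cell (5,4)='F' (+5 fires, +6 burnt)
  -> target ignites at step 5
Step 6: cell (5,4)='.' (+2 fires, +5 burnt)
Step 7: cell (5,4)='.' (+1 fires, +2 burnt)
Step 8: cell (5,4)='.' (+0 fires, +1 burnt)
  fire out at step 8

5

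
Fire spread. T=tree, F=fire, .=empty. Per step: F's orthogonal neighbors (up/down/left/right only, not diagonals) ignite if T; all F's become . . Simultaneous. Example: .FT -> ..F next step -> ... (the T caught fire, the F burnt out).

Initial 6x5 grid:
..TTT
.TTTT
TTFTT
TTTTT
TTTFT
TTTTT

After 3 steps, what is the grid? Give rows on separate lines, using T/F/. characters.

Step 1: 8 trees catch fire, 2 burn out
  ..TTT
  .TFTT
  TF.FT
  TTFFT
  TTF.F
  TTTFT
Step 2: 10 trees catch fire, 8 burn out
  ..FTT
  .F.FT
  F...F
  TF..F
  TF...
  TTF.F
Step 3: 5 trees catch fire, 10 burn out
  ...FT
  ....F
  .....
  F....
  F....
  TF...

...FT
....F
.....
F....
F....
TF...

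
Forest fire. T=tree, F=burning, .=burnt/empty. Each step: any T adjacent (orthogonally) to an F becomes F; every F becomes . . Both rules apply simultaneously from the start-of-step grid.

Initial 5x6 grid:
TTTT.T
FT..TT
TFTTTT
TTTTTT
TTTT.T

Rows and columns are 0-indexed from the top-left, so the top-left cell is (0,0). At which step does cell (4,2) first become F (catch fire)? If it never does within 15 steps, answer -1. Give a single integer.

Step 1: cell (4,2)='T' (+5 fires, +2 burnt)
Step 2: cell (4,2)='T' (+5 fires, +5 burnt)
Step 3: cell (4,2)='F' (+5 fires, +5 burnt)
  -> target ignites at step 3
Step 4: cell (4,2)='.' (+5 fires, +5 burnt)
Step 5: cell (4,2)='.' (+2 fires, +5 burnt)
Step 6: cell (4,2)='.' (+2 fires, +2 burnt)
Step 7: cell (4,2)='.' (+0 fires, +2 burnt)
  fire out at step 7

3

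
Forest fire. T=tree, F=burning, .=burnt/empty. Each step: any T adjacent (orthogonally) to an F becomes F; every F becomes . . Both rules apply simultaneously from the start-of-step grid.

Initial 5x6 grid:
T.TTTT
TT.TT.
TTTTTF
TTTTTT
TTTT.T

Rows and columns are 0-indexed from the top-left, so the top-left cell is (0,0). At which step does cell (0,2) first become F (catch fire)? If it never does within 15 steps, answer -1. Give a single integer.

Step 1: cell (0,2)='T' (+2 fires, +1 burnt)
Step 2: cell (0,2)='T' (+4 fires, +2 burnt)
Step 3: cell (0,2)='T' (+4 fires, +4 burnt)
Step 4: cell (0,2)='T' (+5 fires, +4 burnt)
Step 5: cell (0,2)='F' (+5 fires, +5 burnt)
  -> target ignites at step 5
Step 6: cell (0,2)='.' (+3 fires, +5 burnt)
Step 7: cell (0,2)='.' (+2 fires, +3 burnt)
Step 8: cell (0,2)='.' (+0 fires, +2 burnt)
  fire out at step 8

5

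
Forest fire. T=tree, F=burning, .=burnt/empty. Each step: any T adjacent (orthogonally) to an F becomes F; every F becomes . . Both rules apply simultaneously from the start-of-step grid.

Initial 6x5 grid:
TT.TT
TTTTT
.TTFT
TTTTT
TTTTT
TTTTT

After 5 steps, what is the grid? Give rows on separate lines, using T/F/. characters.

Step 1: 4 trees catch fire, 1 burn out
  TT.TT
  TTTFT
  .TF.F
  TTTFT
  TTTTT
  TTTTT
Step 2: 7 trees catch fire, 4 burn out
  TT.FT
  TTF.F
  .F...
  TTF.F
  TTTFT
  TTTTT
Step 3: 6 trees catch fire, 7 burn out
  TT..F
  TF...
  .....
  TF...
  TTF.F
  TTTFT
Step 4: 6 trees catch fire, 6 burn out
  TF...
  F....
  .....
  F....
  TF...
  TTF.F
Step 5: 3 trees catch fire, 6 burn out
  F....
  .....
  .....
  .....
  F....
  TF...

F....
.....
.....
.....
F....
TF...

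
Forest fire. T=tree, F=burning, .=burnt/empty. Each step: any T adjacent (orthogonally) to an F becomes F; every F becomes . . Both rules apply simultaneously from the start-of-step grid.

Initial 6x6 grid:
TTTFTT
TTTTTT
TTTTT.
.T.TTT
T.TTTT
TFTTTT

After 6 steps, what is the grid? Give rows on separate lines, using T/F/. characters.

Step 1: 5 trees catch fire, 2 burn out
  TTF.FT
  TTTFTT
  TTTTT.
  .T.TTT
  T.TTTT
  F.FTTT
Step 2: 8 trees catch fire, 5 burn out
  TF...F
  TTF.FT
  TTTFT.
  .T.TTT
  F.FTTT
  ...FTT
Step 3: 8 trees catch fire, 8 burn out
  F.....
  TF...F
  TTF.F.
  .T.FTT
  ...FTT
  ....FT
Step 4: 5 trees catch fire, 8 burn out
  ......
  F.....
  TF....
  .T..FT
  ....FT
  .....F
Step 5: 4 trees catch fire, 5 burn out
  ......
  ......
  F.....
  .F...F
  .....F
  ......
Step 6: 0 trees catch fire, 4 burn out
  ......
  ......
  ......
  ......
  ......
  ......

......
......
......
......
......
......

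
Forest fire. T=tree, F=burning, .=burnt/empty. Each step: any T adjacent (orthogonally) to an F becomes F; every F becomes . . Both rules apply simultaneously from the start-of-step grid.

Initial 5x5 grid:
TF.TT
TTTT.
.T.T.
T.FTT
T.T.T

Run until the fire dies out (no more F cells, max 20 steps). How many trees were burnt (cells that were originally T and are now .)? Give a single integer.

Answer: 13

Derivation:
Step 1: +4 fires, +2 burnt (F count now 4)
Step 2: +5 fires, +4 burnt (F count now 5)
Step 3: +2 fires, +5 burnt (F count now 2)
Step 4: +1 fires, +2 burnt (F count now 1)
Step 5: +1 fires, +1 burnt (F count now 1)
Step 6: +0 fires, +1 burnt (F count now 0)
Fire out after step 6
Initially T: 15, now '.': 23
Total burnt (originally-T cells now '.'): 13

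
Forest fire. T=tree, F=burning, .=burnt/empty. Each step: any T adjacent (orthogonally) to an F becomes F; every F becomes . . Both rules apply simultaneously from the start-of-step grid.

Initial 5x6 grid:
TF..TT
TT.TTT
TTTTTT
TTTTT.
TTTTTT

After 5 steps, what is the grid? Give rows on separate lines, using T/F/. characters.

Step 1: 2 trees catch fire, 1 burn out
  F...TT
  TF.TTT
  TTTTTT
  TTTTT.
  TTTTTT
Step 2: 2 trees catch fire, 2 burn out
  ....TT
  F..TTT
  TFTTTT
  TTTTT.
  TTTTTT
Step 3: 3 trees catch fire, 2 burn out
  ....TT
  ...TTT
  F.FTTT
  TFTTT.
  TTTTTT
Step 4: 4 trees catch fire, 3 burn out
  ....TT
  ...TTT
  ...FTT
  F.FTT.
  TFTTTT
Step 5: 5 trees catch fire, 4 burn out
  ....TT
  ...FTT
  ....FT
  ...FT.
  F.FTTT

....TT
...FTT
....FT
...FT.
F.FTTT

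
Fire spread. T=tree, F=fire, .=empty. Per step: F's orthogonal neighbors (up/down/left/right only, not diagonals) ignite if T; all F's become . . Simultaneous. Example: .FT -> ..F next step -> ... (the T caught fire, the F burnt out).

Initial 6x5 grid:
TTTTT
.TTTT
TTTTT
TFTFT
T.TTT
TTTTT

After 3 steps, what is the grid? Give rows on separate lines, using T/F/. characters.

Step 1: 6 trees catch fire, 2 burn out
  TTTTT
  .TTTT
  TFTFT
  F.F.F
  T.TFT
  TTTTT
Step 2: 9 trees catch fire, 6 burn out
  TTTTT
  .FTFT
  F.F.F
  .....
  F.F.F
  TTTFT
Step 3: 7 trees catch fire, 9 burn out
  TFTFT
  ..F.F
  .....
  .....
  .....
  FTF.F

TFTFT
..F.F
.....
.....
.....
FTF.F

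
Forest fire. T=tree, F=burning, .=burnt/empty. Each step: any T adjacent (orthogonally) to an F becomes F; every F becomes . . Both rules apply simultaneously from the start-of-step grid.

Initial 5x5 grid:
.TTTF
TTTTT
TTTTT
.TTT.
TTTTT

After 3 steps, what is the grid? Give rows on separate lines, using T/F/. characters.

Step 1: 2 trees catch fire, 1 burn out
  .TTF.
  TTTTF
  TTTTT
  .TTT.
  TTTTT
Step 2: 3 trees catch fire, 2 burn out
  .TF..
  TTTF.
  TTTTF
  .TTT.
  TTTTT
Step 3: 3 trees catch fire, 3 burn out
  .F...
  TTF..
  TTTF.
  .TTT.
  TTTTT

.F...
TTF..
TTTF.
.TTT.
TTTTT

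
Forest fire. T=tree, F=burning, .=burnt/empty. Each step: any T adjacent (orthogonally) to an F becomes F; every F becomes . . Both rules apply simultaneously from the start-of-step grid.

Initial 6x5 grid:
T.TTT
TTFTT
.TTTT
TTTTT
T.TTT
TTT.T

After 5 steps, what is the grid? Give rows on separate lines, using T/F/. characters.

Step 1: 4 trees catch fire, 1 burn out
  T.FTT
  TF.FT
  .TFTT
  TTTTT
  T.TTT
  TTT.T
Step 2: 6 trees catch fire, 4 burn out
  T..FT
  F...F
  .F.FT
  TTFTT
  T.TTT
  TTT.T
Step 3: 6 trees catch fire, 6 burn out
  F...F
  .....
  ....F
  TF.FT
  T.FTT
  TTT.T
Step 4: 4 trees catch fire, 6 burn out
  .....
  .....
  .....
  F...F
  T..FT
  TTF.T
Step 5: 3 trees catch fire, 4 burn out
  .....
  .....
  .....
  .....
  F...F
  TF..T

.....
.....
.....
.....
F...F
TF..T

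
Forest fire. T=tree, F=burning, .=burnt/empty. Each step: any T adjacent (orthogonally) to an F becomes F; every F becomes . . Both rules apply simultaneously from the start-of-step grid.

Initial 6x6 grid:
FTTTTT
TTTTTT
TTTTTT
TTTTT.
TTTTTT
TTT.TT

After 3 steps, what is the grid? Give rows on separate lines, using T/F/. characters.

Step 1: 2 trees catch fire, 1 burn out
  .FTTTT
  FTTTTT
  TTTTTT
  TTTTT.
  TTTTTT
  TTT.TT
Step 2: 3 trees catch fire, 2 burn out
  ..FTTT
  .FTTTT
  FTTTTT
  TTTTT.
  TTTTTT
  TTT.TT
Step 3: 4 trees catch fire, 3 burn out
  ...FTT
  ..FTTT
  .FTTTT
  FTTTT.
  TTTTTT
  TTT.TT

...FTT
..FTTT
.FTTTT
FTTTT.
TTTTTT
TTT.TT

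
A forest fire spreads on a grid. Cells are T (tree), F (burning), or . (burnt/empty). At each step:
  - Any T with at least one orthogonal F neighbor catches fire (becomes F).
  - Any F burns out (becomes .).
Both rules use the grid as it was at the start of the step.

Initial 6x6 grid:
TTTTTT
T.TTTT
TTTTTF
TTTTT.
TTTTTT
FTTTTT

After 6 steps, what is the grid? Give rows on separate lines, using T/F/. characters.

Step 1: 4 trees catch fire, 2 burn out
  TTTTTT
  T.TTTF
  TTTTF.
  TTTTT.
  FTTTTT
  .FTTTT
Step 2: 7 trees catch fire, 4 burn out
  TTTTTF
  T.TTF.
  TTTF..
  FTTTF.
  .FTTTT
  ..FTTT
Step 3: 9 trees catch fire, 7 burn out
  TTTTF.
  T.TF..
  FTF...
  .FTF..
  ..FTFT
  ...FTT
Step 4: 8 trees catch fire, 9 burn out
  TTTF..
  F.F...
  .F....
  ..F...
  ...F.F
  ....FT
Step 5: 3 trees catch fire, 8 burn out
  FTF...
  ......
  ......
  ......
  ......
  .....F
Step 6: 1 trees catch fire, 3 burn out
  .F....
  ......
  ......
  ......
  ......
  ......

.F....
......
......
......
......
......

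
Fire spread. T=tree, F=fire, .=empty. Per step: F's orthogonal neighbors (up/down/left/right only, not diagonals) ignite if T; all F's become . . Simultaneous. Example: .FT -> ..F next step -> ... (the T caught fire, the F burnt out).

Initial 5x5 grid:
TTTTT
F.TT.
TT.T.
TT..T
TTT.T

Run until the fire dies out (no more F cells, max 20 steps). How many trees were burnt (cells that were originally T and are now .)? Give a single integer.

Answer: 15

Derivation:
Step 1: +2 fires, +1 burnt (F count now 2)
Step 2: +3 fires, +2 burnt (F count now 3)
Step 3: +3 fires, +3 burnt (F count now 3)
Step 4: +3 fires, +3 burnt (F count now 3)
Step 5: +3 fires, +3 burnt (F count now 3)
Step 6: +1 fires, +3 burnt (F count now 1)
Step 7: +0 fires, +1 burnt (F count now 0)
Fire out after step 7
Initially T: 17, now '.': 23
Total burnt (originally-T cells now '.'): 15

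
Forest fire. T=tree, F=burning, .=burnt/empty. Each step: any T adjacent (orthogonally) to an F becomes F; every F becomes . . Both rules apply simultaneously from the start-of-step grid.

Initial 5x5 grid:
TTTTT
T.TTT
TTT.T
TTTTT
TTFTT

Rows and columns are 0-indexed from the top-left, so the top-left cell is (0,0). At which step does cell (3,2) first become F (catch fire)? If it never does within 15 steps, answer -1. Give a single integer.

Step 1: cell (3,2)='F' (+3 fires, +1 burnt)
  -> target ignites at step 1
Step 2: cell (3,2)='.' (+5 fires, +3 burnt)
Step 3: cell (3,2)='.' (+4 fires, +5 burnt)
Step 4: cell (3,2)='.' (+4 fires, +4 burnt)
Step 5: cell (3,2)='.' (+4 fires, +4 burnt)
Step 6: cell (3,2)='.' (+2 fires, +4 burnt)
Step 7: cell (3,2)='.' (+0 fires, +2 burnt)
  fire out at step 7

1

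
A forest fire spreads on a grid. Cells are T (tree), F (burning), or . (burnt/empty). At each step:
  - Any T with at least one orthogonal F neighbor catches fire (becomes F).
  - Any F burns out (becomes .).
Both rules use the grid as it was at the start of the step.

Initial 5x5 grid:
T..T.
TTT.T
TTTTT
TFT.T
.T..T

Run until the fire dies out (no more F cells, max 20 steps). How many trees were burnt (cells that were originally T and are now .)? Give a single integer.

Step 1: +4 fires, +1 burnt (F count now 4)
Step 2: +3 fires, +4 burnt (F count now 3)
Step 3: +3 fires, +3 burnt (F count now 3)
Step 4: +2 fires, +3 burnt (F count now 2)
Step 5: +2 fires, +2 burnt (F count now 2)
Step 6: +1 fires, +2 burnt (F count now 1)
Step 7: +0 fires, +1 burnt (F count now 0)
Fire out after step 7
Initially T: 16, now '.': 24
Total burnt (originally-T cells now '.'): 15

Answer: 15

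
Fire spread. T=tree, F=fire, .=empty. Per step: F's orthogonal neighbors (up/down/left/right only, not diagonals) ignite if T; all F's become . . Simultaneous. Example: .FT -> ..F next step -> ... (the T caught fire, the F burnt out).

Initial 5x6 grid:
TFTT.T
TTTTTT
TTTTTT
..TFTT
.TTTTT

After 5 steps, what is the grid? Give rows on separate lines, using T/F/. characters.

Step 1: 7 trees catch fire, 2 burn out
  F.FT.T
  TFTTTT
  TTTFTT
  ..F.FT
  .TTFTT
Step 2: 10 trees catch fire, 7 burn out
  ...F.T
  F.FFTT
  TFF.FT
  .....F
  .TF.FT
Step 3: 5 trees catch fire, 10 burn out
  .....T
  ....FT
  F....F
  ......
  .F...F
Step 4: 1 trees catch fire, 5 burn out
  .....T
  .....F
  ......
  ......
  ......
Step 5: 1 trees catch fire, 1 burn out
  .....F
  ......
  ......
  ......
  ......

.....F
......
......
......
......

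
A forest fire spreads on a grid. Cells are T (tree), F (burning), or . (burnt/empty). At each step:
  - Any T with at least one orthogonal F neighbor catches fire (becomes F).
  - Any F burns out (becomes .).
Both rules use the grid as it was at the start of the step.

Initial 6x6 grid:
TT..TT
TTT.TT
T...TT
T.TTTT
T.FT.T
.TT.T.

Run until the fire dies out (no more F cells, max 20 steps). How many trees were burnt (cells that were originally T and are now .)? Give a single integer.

Step 1: +3 fires, +1 burnt (F count now 3)
Step 2: +2 fires, +3 burnt (F count now 2)
Step 3: +1 fires, +2 burnt (F count now 1)
Step 4: +2 fires, +1 burnt (F count now 2)
Step 5: +3 fires, +2 burnt (F count now 3)
Step 6: +2 fires, +3 burnt (F count now 2)
Step 7: +1 fires, +2 burnt (F count now 1)
Step 8: +0 fires, +1 burnt (F count now 0)
Fire out after step 8
Initially T: 23, now '.': 27
Total burnt (originally-T cells now '.'): 14

Answer: 14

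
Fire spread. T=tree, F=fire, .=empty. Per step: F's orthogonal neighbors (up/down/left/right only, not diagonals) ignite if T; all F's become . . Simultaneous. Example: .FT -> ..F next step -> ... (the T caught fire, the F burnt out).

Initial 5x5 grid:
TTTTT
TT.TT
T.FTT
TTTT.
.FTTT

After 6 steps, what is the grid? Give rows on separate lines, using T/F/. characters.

Step 1: 4 trees catch fire, 2 burn out
  TTTTT
  TT.TT
  T..FT
  TFFT.
  ..FTT
Step 2: 5 trees catch fire, 4 burn out
  TTTTT
  TT.FT
  T...F
  F..F.
  ...FT
Step 3: 4 trees catch fire, 5 burn out
  TTTFT
  TT..F
  F....
  .....
  ....F
Step 4: 3 trees catch fire, 4 burn out
  TTF.F
  FT...
  .....
  .....
  .....
Step 5: 3 trees catch fire, 3 burn out
  FF...
  .F...
  .....
  .....
  .....
Step 6: 0 trees catch fire, 3 burn out
  .....
  .....
  .....
  .....
  .....

.....
.....
.....
.....
.....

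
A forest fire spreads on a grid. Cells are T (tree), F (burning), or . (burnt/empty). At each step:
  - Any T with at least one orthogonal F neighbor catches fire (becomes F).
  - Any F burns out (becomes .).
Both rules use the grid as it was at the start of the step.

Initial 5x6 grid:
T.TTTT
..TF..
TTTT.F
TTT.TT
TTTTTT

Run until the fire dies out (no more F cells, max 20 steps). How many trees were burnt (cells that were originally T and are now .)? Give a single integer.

Step 1: +4 fires, +2 burnt (F count now 4)
Step 2: +5 fires, +4 burnt (F count now 5)
Step 3: +4 fires, +5 burnt (F count now 4)
Step 4: +4 fires, +4 burnt (F count now 4)
Step 5: +2 fires, +4 burnt (F count now 2)
Step 6: +1 fires, +2 burnt (F count now 1)
Step 7: +0 fires, +1 burnt (F count now 0)
Fire out after step 7
Initially T: 21, now '.': 29
Total burnt (originally-T cells now '.'): 20

Answer: 20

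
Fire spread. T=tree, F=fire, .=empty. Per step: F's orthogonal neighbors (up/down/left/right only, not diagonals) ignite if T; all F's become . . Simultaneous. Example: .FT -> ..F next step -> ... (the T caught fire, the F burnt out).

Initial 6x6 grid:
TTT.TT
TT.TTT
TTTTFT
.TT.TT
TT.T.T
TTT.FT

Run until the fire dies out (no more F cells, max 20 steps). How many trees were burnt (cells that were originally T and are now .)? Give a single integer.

Step 1: +5 fires, +2 burnt (F count now 5)
Step 2: +6 fires, +5 burnt (F count now 6)
Step 3: +3 fires, +6 burnt (F count now 3)
Step 4: +3 fires, +3 burnt (F count now 3)
Step 5: +3 fires, +3 burnt (F count now 3)
Step 6: +4 fires, +3 burnt (F count now 4)
Step 7: +2 fires, +4 burnt (F count now 2)
Step 8: +0 fires, +2 burnt (F count now 0)
Fire out after step 8
Initially T: 27, now '.': 35
Total burnt (originally-T cells now '.'): 26

Answer: 26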